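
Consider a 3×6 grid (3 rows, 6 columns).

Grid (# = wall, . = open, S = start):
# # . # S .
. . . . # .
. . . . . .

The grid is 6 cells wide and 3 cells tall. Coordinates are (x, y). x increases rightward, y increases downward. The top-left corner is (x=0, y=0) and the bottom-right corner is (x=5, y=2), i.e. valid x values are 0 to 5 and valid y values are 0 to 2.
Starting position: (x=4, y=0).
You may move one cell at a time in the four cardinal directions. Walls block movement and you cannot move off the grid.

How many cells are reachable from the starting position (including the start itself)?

BFS flood-fill from (x=4, y=0):
  Distance 0: (x=4, y=0)
  Distance 1: (x=5, y=0)
  Distance 2: (x=5, y=1)
  Distance 3: (x=5, y=2)
  Distance 4: (x=4, y=2)
  Distance 5: (x=3, y=2)
  Distance 6: (x=3, y=1), (x=2, y=2)
  Distance 7: (x=2, y=1), (x=1, y=2)
  Distance 8: (x=2, y=0), (x=1, y=1), (x=0, y=2)
  Distance 9: (x=0, y=1)
Total reachable: 14 (grid has 14 open cells total)

Answer: Reachable cells: 14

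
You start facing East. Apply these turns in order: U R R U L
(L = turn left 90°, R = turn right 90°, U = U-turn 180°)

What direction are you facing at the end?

Start: East
  U (U-turn (180°)) -> West
  R (right (90° clockwise)) -> North
  R (right (90° clockwise)) -> East
  U (U-turn (180°)) -> West
  L (left (90° counter-clockwise)) -> South
Final: South

Answer: Final heading: South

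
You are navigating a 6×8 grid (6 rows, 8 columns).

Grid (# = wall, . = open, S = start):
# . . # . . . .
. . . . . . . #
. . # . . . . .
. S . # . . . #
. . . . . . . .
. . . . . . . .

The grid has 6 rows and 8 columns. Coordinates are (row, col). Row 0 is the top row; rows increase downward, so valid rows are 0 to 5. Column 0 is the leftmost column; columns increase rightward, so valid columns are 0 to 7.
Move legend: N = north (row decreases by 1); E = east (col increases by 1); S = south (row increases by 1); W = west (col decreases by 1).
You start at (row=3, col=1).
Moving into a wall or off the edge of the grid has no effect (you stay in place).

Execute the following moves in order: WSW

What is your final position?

Start: (row=3, col=1)
  W (west): (row=3, col=1) -> (row=3, col=0)
  S (south): (row=3, col=0) -> (row=4, col=0)
  W (west): blocked, stay at (row=4, col=0)
Final: (row=4, col=0)

Answer: Final position: (row=4, col=0)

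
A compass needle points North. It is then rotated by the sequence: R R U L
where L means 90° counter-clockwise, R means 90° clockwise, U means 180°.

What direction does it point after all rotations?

Start: North
  R (right (90° clockwise)) -> East
  R (right (90° clockwise)) -> South
  U (U-turn (180°)) -> North
  L (left (90° counter-clockwise)) -> West
Final: West

Answer: Final heading: West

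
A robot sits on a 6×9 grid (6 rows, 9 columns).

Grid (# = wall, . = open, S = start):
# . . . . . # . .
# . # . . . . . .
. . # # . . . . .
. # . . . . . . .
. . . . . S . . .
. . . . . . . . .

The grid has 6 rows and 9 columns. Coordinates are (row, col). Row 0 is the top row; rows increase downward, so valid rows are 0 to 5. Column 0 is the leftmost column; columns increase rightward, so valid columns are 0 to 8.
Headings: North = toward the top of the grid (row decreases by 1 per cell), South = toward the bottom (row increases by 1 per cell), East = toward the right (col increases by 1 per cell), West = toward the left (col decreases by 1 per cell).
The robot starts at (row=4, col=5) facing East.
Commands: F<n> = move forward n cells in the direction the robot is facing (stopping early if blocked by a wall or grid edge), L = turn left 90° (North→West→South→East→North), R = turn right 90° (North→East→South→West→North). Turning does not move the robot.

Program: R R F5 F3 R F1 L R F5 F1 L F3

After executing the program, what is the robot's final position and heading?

Answer: Final position: (row=2, col=0), facing West

Derivation:
Start: (row=4, col=5), facing East
  R: turn right, now facing South
  R: turn right, now facing West
  F5: move forward 5, now at (row=4, col=0)
  F3: move forward 0/3 (blocked), now at (row=4, col=0)
  R: turn right, now facing North
  F1: move forward 1, now at (row=3, col=0)
  L: turn left, now facing West
  R: turn right, now facing North
  F5: move forward 1/5 (blocked), now at (row=2, col=0)
  F1: move forward 0/1 (blocked), now at (row=2, col=0)
  L: turn left, now facing West
  F3: move forward 0/3 (blocked), now at (row=2, col=0)
Final: (row=2, col=0), facing West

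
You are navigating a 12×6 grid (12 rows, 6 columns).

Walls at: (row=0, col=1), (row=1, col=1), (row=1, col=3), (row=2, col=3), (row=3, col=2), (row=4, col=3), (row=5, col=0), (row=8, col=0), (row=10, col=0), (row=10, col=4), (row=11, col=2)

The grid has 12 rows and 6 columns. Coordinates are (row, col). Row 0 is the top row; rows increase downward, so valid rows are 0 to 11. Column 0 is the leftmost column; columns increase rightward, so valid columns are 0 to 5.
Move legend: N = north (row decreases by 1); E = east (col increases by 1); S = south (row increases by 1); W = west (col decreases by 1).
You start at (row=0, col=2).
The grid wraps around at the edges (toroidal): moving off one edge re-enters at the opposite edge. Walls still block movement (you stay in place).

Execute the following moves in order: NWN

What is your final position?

Answer: Final position: (row=0, col=2)

Derivation:
Start: (row=0, col=2)
  N (north): blocked, stay at (row=0, col=2)
  W (west): blocked, stay at (row=0, col=2)
  N (north): blocked, stay at (row=0, col=2)
Final: (row=0, col=2)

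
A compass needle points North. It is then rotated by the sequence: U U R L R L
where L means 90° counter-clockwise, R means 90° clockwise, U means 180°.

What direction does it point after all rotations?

Answer: Final heading: North

Derivation:
Start: North
  U (U-turn (180°)) -> South
  U (U-turn (180°)) -> North
  R (right (90° clockwise)) -> East
  L (left (90° counter-clockwise)) -> North
  R (right (90° clockwise)) -> East
  L (left (90° counter-clockwise)) -> North
Final: North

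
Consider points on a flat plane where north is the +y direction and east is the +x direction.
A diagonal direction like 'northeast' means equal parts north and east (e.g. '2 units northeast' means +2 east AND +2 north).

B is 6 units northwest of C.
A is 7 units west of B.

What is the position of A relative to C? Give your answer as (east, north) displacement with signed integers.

Place C at the origin (east=0, north=0).
  B is 6 units northwest of C: delta (east=-6, north=+6); B at (east=-6, north=6).
  A is 7 units west of B: delta (east=-7, north=+0); A at (east=-13, north=6).
Therefore A relative to C: (east=-13, north=6).

Answer: A is at (east=-13, north=6) relative to C.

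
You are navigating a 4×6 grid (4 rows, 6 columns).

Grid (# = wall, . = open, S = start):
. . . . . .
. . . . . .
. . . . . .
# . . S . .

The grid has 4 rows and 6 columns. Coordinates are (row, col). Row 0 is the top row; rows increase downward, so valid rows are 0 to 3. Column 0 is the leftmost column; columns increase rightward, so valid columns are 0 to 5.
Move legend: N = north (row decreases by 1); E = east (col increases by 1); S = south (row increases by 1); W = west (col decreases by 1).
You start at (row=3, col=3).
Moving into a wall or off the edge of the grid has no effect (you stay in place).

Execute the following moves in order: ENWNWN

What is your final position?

Answer: Final position: (row=0, col=2)

Derivation:
Start: (row=3, col=3)
  E (east): (row=3, col=3) -> (row=3, col=4)
  N (north): (row=3, col=4) -> (row=2, col=4)
  W (west): (row=2, col=4) -> (row=2, col=3)
  N (north): (row=2, col=3) -> (row=1, col=3)
  W (west): (row=1, col=3) -> (row=1, col=2)
  N (north): (row=1, col=2) -> (row=0, col=2)
Final: (row=0, col=2)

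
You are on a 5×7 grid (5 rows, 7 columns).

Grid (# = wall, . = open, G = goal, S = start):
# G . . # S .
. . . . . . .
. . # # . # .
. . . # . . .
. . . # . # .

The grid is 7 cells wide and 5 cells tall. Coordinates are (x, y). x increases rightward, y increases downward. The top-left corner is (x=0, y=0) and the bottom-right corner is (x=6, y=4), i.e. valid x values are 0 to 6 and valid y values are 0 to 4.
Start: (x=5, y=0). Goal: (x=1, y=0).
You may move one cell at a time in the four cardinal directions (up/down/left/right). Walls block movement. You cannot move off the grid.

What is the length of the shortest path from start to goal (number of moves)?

BFS from (x=5, y=0) until reaching (x=1, y=0):
  Distance 0: (x=5, y=0)
  Distance 1: (x=6, y=0), (x=5, y=1)
  Distance 2: (x=4, y=1), (x=6, y=1)
  Distance 3: (x=3, y=1), (x=4, y=2), (x=6, y=2)
  Distance 4: (x=3, y=0), (x=2, y=1), (x=4, y=3), (x=6, y=3)
  Distance 5: (x=2, y=0), (x=1, y=1), (x=5, y=3), (x=4, y=4), (x=6, y=4)
  Distance 6: (x=1, y=0), (x=0, y=1), (x=1, y=2)  <- goal reached here
One shortest path (6 moves): (x=5, y=0) -> (x=5, y=1) -> (x=4, y=1) -> (x=3, y=1) -> (x=2, y=1) -> (x=1, y=1) -> (x=1, y=0)

Answer: Shortest path length: 6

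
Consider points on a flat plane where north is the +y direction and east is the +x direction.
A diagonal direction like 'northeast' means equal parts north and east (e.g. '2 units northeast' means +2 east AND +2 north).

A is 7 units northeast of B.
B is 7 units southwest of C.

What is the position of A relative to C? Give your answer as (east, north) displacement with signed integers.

Answer: A is at (east=0, north=0) relative to C.

Derivation:
Place C at the origin (east=0, north=0).
  B is 7 units southwest of C: delta (east=-7, north=-7); B at (east=-7, north=-7).
  A is 7 units northeast of B: delta (east=+7, north=+7); A at (east=0, north=0).
Therefore A relative to C: (east=0, north=0).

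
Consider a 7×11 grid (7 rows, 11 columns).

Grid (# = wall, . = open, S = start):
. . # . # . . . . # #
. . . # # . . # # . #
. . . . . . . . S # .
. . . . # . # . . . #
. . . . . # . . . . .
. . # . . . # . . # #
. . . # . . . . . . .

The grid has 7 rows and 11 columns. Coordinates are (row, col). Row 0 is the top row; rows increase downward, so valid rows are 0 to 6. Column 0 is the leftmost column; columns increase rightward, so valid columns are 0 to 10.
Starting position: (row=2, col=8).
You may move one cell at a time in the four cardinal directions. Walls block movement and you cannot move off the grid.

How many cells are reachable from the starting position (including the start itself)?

Answer: Reachable cells: 55

Derivation:
BFS flood-fill from (row=2, col=8):
  Distance 0: (row=2, col=8)
  Distance 1: (row=2, col=7), (row=3, col=8)
  Distance 2: (row=2, col=6), (row=3, col=7), (row=3, col=9), (row=4, col=8)
  Distance 3: (row=1, col=6), (row=2, col=5), (row=4, col=7), (row=4, col=9), (row=5, col=8)
  Distance 4: (row=0, col=6), (row=1, col=5), (row=2, col=4), (row=3, col=5), (row=4, col=6), (row=4, col=10), (row=5, col=7), (row=6, col=8)
  Distance 5: (row=0, col=5), (row=0, col=7), (row=2, col=3), (row=6, col=7), (row=6, col=9)
  Distance 6: (row=0, col=8), (row=2, col=2), (row=3, col=3), (row=6, col=6), (row=6, col=10)
  Distance 7: (row=1, col=2), (row=2, col=1), (row=3, col=2), (row=4, col=3), (row=6, col=5)
  Distance 8: (row=1, col=1), (row=2, col=0), (row=3, col=1), (row=4, col=2), (row=4, col=4), (row=5, col=3), (row=5, col=5), (row=6, col=4)
  Distance 9: (row=0, col=1), (row=1, col=0), (row=3, col=0), (row=4, col=1), (row=5, col=4)
  Distance 10: (row=0, col=0), (row=4, col=0), (row=5, col=1)
  Distance 11: (row=5, col=0), (row=6, col=1)
  Distance 12: (row=6, col=0), (row=6, col=2)
Total reachable: 55 (grid has 58 open cells total)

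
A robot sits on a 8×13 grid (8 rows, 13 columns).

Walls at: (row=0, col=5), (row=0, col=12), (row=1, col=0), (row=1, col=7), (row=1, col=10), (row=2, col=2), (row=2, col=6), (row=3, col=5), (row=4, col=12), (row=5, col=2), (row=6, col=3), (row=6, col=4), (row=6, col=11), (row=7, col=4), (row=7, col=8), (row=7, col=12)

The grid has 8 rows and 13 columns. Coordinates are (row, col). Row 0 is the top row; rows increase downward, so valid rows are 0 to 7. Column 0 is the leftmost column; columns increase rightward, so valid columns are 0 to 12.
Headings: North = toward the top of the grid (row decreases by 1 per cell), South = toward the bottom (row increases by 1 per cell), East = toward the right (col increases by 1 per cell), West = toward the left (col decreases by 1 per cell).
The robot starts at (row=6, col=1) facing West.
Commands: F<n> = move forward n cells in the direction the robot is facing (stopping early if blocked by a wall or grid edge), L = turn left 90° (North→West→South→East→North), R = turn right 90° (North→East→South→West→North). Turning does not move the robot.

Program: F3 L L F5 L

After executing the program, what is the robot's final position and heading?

Answer: Final position: (row=6, col=2), facing North

Derivation:
Start: (row=6, col=1), facing West
  F3: move forward 1/3 (blocked), now at (row=6, col=0)
  L: turn left, now facing South
  L: turn left, now facing East
  F5: move forward 2/5 (blocked), now at (row=6, col=2)
  L: turn left, now facing North
Final: (row=6, col=2), facing North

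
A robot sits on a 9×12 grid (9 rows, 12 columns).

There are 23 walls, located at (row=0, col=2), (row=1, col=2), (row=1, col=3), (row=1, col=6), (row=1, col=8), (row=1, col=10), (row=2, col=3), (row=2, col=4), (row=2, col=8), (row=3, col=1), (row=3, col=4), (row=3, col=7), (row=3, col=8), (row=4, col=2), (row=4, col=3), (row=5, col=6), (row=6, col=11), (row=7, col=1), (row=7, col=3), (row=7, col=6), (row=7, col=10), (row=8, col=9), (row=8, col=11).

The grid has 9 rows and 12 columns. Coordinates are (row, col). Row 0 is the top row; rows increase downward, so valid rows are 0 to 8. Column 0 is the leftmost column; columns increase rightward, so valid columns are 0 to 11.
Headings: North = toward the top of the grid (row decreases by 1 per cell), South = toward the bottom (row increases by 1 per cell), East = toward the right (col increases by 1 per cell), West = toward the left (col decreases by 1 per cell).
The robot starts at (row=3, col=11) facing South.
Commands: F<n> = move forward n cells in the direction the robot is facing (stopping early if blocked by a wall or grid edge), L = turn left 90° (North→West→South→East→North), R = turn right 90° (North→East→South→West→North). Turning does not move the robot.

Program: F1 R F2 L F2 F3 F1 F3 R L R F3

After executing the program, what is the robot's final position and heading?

Answer: Final position: (row=7, col=7), facing West

Derivation:
Start: (row=3, col=11), facing South
  F1: move forward 1, now at (row=4, col=11)
  R: turn right, now facing West
  F2: move forward 2, now at (row=4, col=9)
  L: turn left, now facing South
  F2: move forward 2, now at (row=6, col=9)
  F3: move forward 1/3 (blocked), now at (row=7, col=9)
  F1: move forward 0/1 (blocked), now at (row=7, col=9)
  F3: move forward 0/3 (blocked), now at (row=7, col=9)
  R: turn right, now facing West
  L: turn left, now facing South
  R: turn right, now facing West
  F3: move forward 2/3 (blocked), now at (row=7, col=7)
Final: (row=7, col=7), facing West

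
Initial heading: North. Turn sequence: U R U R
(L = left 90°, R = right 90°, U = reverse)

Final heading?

Start: North
  U (U-turn (180°)) -> South
  R (right (90° clockwise)) -> West
  U (U-turn (180°)) -> East
  R (right (90° clockwise)) -> South
Final: South

Answer: Final heading: South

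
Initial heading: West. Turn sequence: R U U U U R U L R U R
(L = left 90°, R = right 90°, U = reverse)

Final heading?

Start: West
  R (right (90° clockwise)) -> North
  U (U-turn (180°)) -> South
  U (U-turn (180°)) -> North
  U (U-turn (180°)) -> South
  U (U-turn (180°)) -> North
  R (right (90° clockwise)) -> East
  U (U-turn (180°)) -> West
  L (left (90° counter-clockwise)) -> South
  R (right (90° clockwise)) -> West
  U (U-turn (180°)) -> East
  R (right (90° clockwise)) -> South
Final: South

Answer: Final heading: South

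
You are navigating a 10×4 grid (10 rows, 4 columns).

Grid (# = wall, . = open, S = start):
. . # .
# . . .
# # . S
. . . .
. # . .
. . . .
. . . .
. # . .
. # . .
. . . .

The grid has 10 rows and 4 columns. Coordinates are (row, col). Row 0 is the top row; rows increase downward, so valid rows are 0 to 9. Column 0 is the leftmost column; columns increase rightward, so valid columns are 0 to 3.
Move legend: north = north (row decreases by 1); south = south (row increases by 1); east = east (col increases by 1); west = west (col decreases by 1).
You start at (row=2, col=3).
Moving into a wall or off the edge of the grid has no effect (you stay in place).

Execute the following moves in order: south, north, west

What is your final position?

Start: (row=2, col=3)
  south (south): (row=2, col=3) -> (row=3, col=3)
  north (north): (row=3, col=3) -> (row=2, col=3)
  west (west): (row=2, col=3) -> (row=2, col=2)
Final: (row=2, col=2)

Answer: Final position: (row=2, col=2)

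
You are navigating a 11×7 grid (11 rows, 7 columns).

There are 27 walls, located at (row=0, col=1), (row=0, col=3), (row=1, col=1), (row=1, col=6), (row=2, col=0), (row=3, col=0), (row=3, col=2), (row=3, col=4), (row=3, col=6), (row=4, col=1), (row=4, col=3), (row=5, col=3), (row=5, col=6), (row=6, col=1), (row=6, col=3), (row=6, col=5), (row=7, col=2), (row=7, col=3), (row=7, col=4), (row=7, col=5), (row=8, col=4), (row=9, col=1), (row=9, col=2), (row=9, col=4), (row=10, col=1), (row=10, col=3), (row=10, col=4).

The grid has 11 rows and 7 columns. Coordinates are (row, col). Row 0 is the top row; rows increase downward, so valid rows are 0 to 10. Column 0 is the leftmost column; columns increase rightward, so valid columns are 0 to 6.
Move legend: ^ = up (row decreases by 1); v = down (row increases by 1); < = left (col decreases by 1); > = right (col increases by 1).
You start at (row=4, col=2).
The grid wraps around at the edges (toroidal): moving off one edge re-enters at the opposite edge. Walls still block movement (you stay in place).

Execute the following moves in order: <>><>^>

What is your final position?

Start: (row=4, col=2)
  < (left): blocked, stay at (row=4, col=2)
  > (right): blocked, stay at (row=4, col=2)
  > (right): blocked, stay at (row=4, col=2)
  < (left): blocked, stay at (row=4, col=2)
  > (right): blocked, stay at (row=4, col=2)
  ^ (up): blocked, stay at (row=4, col=2)
  > (right): blocked, stay at (row=4, col=2)
Final: (row=4, col=2)

Answer: Final position: (row=4, col=2)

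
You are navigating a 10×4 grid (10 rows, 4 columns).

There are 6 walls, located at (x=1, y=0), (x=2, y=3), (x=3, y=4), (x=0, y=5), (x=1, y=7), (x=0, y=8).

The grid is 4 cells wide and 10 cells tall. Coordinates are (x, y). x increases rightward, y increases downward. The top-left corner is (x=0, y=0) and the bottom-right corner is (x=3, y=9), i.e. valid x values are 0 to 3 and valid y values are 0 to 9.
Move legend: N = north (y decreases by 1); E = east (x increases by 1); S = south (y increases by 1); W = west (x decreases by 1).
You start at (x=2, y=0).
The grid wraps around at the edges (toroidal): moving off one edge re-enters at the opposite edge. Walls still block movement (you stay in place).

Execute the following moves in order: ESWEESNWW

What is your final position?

Start: (x=2, y=0)
  E (east): (x=2, y=0) -> (x=3, y=0)
  S (south): (x=3, y=0) -> (x=3, y=1)
  W (west): (x=3, y=1) -> (x=2, y=1)
  E (east): (x=2, y=1) -> (x=3, y=1)
  E (east): (x=3, y=1) -> (x=0, y=1)
  S (south): (x=0, y=1) -> (x=0, y=2)
  N (north): (x=0, y=2) -> (x=0, y=1)
  W (west): (x=0, y=1) -> (x=3, y=1)
  W (west): (x=3, y=1) -> (x=2, y=1)
Final: (x=2, y=1)

Answer: Final position: (x=2, y=1)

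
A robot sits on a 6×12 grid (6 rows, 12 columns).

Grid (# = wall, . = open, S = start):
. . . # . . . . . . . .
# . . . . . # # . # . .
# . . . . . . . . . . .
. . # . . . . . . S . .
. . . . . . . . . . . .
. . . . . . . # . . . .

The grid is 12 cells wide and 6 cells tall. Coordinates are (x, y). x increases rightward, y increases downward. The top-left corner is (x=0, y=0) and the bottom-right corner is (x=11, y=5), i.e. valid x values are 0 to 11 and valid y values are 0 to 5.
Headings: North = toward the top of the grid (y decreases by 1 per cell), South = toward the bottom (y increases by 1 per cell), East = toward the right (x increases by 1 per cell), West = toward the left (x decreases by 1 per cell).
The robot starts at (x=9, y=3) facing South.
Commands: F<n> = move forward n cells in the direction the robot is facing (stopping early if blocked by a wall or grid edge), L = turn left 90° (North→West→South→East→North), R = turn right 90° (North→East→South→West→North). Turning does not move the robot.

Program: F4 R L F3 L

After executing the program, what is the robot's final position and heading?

Start: (x=9, y=3), facing South
  F4: move forward 2/4 (blocked), now at (x=9, y=5)
  R: turn right, now facing West
  L: turn left, now facing South
  F3: move forward 0/3 (blocked), now at (x=9, y=5)
  L: turn left, now facing East
Final: (x=9, y=5), facing East

Answer: Final position: (x=9, y=5), facing East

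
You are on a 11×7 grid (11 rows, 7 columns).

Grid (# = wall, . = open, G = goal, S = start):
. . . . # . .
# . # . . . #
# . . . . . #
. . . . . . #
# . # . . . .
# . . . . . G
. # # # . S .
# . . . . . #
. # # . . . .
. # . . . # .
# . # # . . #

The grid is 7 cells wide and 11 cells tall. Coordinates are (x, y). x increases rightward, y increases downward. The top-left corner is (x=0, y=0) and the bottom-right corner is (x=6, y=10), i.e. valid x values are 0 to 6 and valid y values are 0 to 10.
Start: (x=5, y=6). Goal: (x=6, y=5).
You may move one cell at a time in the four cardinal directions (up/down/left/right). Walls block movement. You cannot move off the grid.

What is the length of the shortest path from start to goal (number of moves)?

BFS from (x=5, y=6) until reaching (x=6, y=5):
  Distance 0: (x=5, y=6)
  Distance 1: (x=5, y=5), (x=4, y=6), (x=6, y=6), (x=5, y=7)
  Distance 2: (x=5, y=4), (x=4, y=5), (x=6, y=5), (x=4, y=7), (x=5, y=8)  <- goal reached here
One shortest path (2 moves): (x=5, y=6) -> (x=6, y=6) -> (x=6, y=5)

Answer: Shortest path length: 2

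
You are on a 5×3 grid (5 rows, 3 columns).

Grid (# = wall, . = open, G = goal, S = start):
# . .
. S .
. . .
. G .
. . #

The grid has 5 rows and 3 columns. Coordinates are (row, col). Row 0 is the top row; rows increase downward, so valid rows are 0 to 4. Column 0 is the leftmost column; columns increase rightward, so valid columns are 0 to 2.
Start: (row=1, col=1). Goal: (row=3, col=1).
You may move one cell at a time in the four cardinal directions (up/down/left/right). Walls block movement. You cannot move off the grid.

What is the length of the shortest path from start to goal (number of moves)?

BFS from (row=1, col=1) until reaching (row=3, col=1):
  Distance 0: (row=1, col=1)
  Distance 1: (row=0, col=1), (row=1, col=0), (row=1, col=2), (row=2, col=1)
  Distance 2: (row=0, col=2), (row=2, col=0), (row=2, col=2), (row=3, col=1)  <- goal reached here
One shortest path (2 moves): (row=1, col=1) -> (row=2, col=1) -> (row=3, col=1)

Answer: Shortest path length: 2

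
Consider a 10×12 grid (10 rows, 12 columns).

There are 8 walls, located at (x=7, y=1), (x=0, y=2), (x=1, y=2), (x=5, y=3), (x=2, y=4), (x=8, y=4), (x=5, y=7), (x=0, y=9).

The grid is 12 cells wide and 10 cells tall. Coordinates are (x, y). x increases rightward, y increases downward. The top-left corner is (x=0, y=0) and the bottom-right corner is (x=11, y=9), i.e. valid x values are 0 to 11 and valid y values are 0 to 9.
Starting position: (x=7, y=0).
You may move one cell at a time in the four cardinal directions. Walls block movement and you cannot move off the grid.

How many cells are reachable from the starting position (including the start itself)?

BFS flood-fill from (x=7, y=0):
  Distance 0: (x=7, y=0)
  Distance 1: (x=6, y=0), (x=8, y=0)
  Distance 2: (x=5, y=0), (x=9, y=0), (x=6, y=1), (x=8, y=1)
  Distance 3: (x=4, y=0), (x=10, y=0), (x=5, y=1), (x=9, y=1), (x=6, y=2), (x=8, y=2)
  Distance 4: (x=3, y=0), (x=11, y=0), (x=4, y=1), (x=10, y=1), (x=5, y=2), (x=7, y=2), (x=9, y=2), (x=6, y=3), (x=8, y=3)
  Distance 5: (x=2, y=0), (x=3, y=1), (x=11, y=1), (x=4, y=2), (x=10, y=2), (x=7, y=3), (x=9, y=3), (x=6, y=4)
  Distance 6: (x=1, y=0), (x=2, y=1), (x=3, y=2), (x=11, y=2), (x=4, y=3), (x=10, y=3), (x=5, y=4), (x=7, y=4), (x=9, y=4), (x=6, y=5)
  Distance 7: (x=0, y=0), (x=1, y=1), (x=2, y=2), (x=3, y=3), (x=11, y=3), (x=4, y=4), (x=10, y=4), (x=5, y=5), (x=7, y=5), (x=9, y=5), (x=6, y=6)
  Distance 8: (x=0, y=1), (x=2, y=3), (x=3, y=4), (x=11, y=4), (x=4, y=5), (x=8, y=5), (x=10, y=5), (x=5, y=6), (x=7, y=6), (x=9, y=6), (x=6, y=7)
  Distance 9: (x=1, y=3), (x=3, y=5), (x=11, y=5), (x=4, y=6), (x=8, y=6), (x=10, y=6), (x=7, y=7), (x=9, y=7), (x=6, y=8)
  Distance 10: (x=0, y=3), (x=1, y=4), (x=2, y=5), (x=3, y=6), (x=11, y=6), (x=4, y=7), (x=8, y=7), (x=10, y=7), (x=5, y=8), (x=7, y=8), (x=9, y=8), (x=6, y=9)
  Distance 11: (x=0, y=4), (x=1, y=5), (x=2, y=6), (x=3, y=7), (x=11, y=7), (x=4, y=8), (x=8, y=8), (x=10, y=8), (x=5, y=9), (x=7, y=9), (x=9, y=9)
  Distance 12: (x=0, y=5), (x=1, y=6), (x=2, y=7), (x=3, y=8), (x=11, y=8), (x=4, y=9), (x=8, y=9), (x=10, y=9)
  Distance 13: (x=0, y=6), (x=1, y=7), (x=2, y=8), (x=3, y=9), (x=11, y=9)
  Distance 14: (x=0, y=7), (x=1, y=8), (x=2, y=9)
  Distance 15: (x=0, y=8), (x=1, y=9)
Total reachable: 112 (grid has 112 open cells total)

Answer: Reachable cells: 112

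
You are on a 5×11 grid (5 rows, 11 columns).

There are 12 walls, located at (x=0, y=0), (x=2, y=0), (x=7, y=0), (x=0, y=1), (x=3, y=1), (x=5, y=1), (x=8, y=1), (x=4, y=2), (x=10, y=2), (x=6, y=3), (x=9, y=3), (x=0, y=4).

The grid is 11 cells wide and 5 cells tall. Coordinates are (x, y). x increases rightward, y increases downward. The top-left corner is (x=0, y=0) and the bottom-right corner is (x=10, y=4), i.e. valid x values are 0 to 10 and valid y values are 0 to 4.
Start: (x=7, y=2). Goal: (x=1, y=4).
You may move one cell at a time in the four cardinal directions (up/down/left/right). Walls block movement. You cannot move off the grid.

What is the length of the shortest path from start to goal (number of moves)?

BFS from (x=7, y=2) until reaching (x=1, y=4):
  Distance 0: (x=7, y=2)
  Distance 1: (x=7, y=1), (x=6, y=2), (x=8, y=2), (x=7, y=3)
  Distance 2: (x=6, y=1), (x=5, y=2), (x=9, y=2), (x=8, y=3), (x=7, y=4)
  Distance 3: (x=6, y=0), (x=9, y=1), (x=5, y=3), (x=6, y=4), (x=8, y=4)
  Distance 4: (x=5, y=0), (x=9, y=0), (x=10, y=1), (x=4, y=3), (x=5, y=4), (x=9, y=4)
  Distance 5: (x=4, y=0), (x=8, y=0), (x=10, y=0), (x=3, y=3), (x=4, y=4), (x=10, y=4)
  Distance 6: (x=3, y=0), (x=4, y=1), (x=3, y=2), (x=2, y=3), (x=10, y=3), (x=3, y=4)
  Distance 7: (x=2, y=2), (x=1, y=3), (x=2, y=4)
  Distance 8: (x=2, y=1), (x=1, y=2), (x=0, y=3), (x=1, y=4)  <- goal reached here
One shortest path (8 moves): (x=7, y=2) -> (x=6, y=2) -> (x=5, y=2) -> (x=5, y=3) -> (x=4, y=3) -> (x=3, y=3) -> (x=2, y=3) -> (x=1, y=3) -> (x=1, y=4)

Answer: Shortest path length: 8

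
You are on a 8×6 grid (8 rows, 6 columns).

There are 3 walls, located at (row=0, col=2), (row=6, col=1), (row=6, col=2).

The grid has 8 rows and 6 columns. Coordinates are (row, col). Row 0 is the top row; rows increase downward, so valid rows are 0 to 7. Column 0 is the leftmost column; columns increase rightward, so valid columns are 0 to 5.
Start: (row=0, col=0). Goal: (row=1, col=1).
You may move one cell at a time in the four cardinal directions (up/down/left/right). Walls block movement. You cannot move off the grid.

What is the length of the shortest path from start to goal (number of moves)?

Answer: Shortest path length: 2

Derivation:
BFS from (row=0, col=0) until reaching (row=1, col=1):
  Distance 0: (row=0, col=0)
  Distance 1: (row=0, col=1), (row=1, col=0)
  Distance 2: (row=1, col=1), (row=2, col=0)  <- goal reached here
One shortest path (2 moves): (row=0, col=0) -> (row=0, col=1) -> (row=1, col=1)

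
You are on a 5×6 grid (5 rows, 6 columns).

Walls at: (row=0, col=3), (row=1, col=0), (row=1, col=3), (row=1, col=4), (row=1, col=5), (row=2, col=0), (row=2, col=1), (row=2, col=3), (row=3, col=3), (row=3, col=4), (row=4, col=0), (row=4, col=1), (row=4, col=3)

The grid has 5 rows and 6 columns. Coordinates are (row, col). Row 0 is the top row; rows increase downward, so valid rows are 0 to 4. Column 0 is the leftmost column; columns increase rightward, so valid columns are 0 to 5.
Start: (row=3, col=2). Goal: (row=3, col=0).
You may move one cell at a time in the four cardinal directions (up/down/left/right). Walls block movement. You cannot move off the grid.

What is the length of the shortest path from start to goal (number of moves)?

Answer: Shortest path length: 2

Derivation:
BFS from (row=3, col=2) until reaching (row=3, col=0):
  Distance 0: (row=3, col=2)
  Distance 1: (row=2, col=2), (row=3, col=1), (row=4, col=2)
  Distance 2: (row=1, col=2), (row=3, col=0)  <- goal reached here
One shortest path (2 moves): (row=3, col=2) -> (row=3, col=1) -> (row=3, col=0)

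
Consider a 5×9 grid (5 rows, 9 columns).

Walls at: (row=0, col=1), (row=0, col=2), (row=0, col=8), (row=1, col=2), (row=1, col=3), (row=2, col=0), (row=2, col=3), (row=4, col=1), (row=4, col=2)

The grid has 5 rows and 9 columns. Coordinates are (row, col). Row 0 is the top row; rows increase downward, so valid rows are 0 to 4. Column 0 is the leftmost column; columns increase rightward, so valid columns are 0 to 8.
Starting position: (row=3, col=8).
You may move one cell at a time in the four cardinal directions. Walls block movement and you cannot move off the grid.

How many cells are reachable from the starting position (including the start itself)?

Answer: Reachable cells: 36

Derivation:
BFS flood-fill from (row=3, col=8):
  Distance 0: (row=3, col=8)
  Distance 1: (row=2, col=8), (row=3, col=7), (row=4, col=8)
  Distance 2: (row=1, col=8), (row=2, col=7), (row=3, col=6), (row=4, col=7)
  Distance 3: (row=1, col=7), (row=2, col=6), (row=3, col=5), (row=4, col=6)
  Distance 4: (row=0, col=7), (row=1, col=6), (row=2, col=5), (row=3, col=4), (row=4, col=5)
  Distance 5: (row=0, col=6), (row=1, col=5), (row=2, col=4), (row=3, col=3), (row=4, col=4)
  Distance 6: (row=0, col=5), (row=1, col=4), (row=3, col=2), (row=4, col=3)
  Distance 7: (row=0, col=4), (row=2, col=2), (row=3, col=1)
  Distance 8: (row=0, col=3), (row=2, col=1), (row=3, col=0)
  Distance 9: (row=1, col=1), (row=4, col=0)
  Distance 10: (row=1, col=0)
  Distance 11: (row=0, col=0)
Total reachable: 36 (grid has 36 open cells total)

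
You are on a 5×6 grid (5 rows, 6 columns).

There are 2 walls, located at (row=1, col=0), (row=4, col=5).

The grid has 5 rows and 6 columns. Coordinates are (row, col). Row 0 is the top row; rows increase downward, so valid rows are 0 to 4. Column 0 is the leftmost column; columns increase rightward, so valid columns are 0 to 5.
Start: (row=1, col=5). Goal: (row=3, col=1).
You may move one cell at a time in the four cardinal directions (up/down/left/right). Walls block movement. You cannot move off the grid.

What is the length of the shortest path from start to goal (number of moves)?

Answer: Shortest path length: 6

Derivation:
BFS from (row=1, col=5) until reaching (row=3, col=1):
  Distance 0: (row=1, col=5)
  Distance 1: (row=0, col=5), (row=1, col=4), (row=2, col=5)
  Distance 2: (row=0, col=4), (row=1, col=3), (row=2, col=4), (row=3, col=5)
  Distance 3: (row=0, col=3), (row=1, col=2), (row=2, col=3), (row=3, col=4)
  Distance 4: (row=0, col=2), (row=1, col=1), (row=2, col=2), (row=3, col=3), (row=4, col=4)
  Distance 5: (row=0, col=1), (row=2, col=1), (row=3, col=2), (row=4, col=3)
  Distance 6: (row=0, col=0), (row=2, col=0), (row=3, col=1), (row=4, col=2)  <- goal reached here
One shortest path (6 moves): (row=1, col=5) -> (row=1, col=4) -> (row=1, col=3) -> (row=1, col=2) -> (row=1, col=1) -> (row=2, col=1) -> (row=3, col=1)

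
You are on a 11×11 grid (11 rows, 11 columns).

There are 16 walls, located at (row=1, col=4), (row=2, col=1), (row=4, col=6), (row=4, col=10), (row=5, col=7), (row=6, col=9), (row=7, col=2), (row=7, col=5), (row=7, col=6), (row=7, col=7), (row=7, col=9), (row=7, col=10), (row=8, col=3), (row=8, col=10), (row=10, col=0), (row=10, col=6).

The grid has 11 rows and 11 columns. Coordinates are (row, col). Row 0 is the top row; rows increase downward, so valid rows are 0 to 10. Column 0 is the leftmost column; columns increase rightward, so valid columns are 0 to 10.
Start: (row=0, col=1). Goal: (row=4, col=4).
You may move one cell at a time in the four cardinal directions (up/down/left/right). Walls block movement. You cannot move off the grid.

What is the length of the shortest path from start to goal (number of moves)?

Answer: Shortest path length: 7

Derivation:
BFS from (row=0, col=1) until reaching (row=4, col=4):
  Distance 0: (row=0, col=1)
  Distance 1: (row=0, col=0), (row=0, col=2), (row=1, col=1)
  Distance 2: (row=0, col=3), (row=1, col=0), (row=1, col=2)
  Distance 3: (row=0, col=4), (row=1, col=3), (row=2, col=0), (row=2, col=2)
  Distance 4: (row=0, col=5), (row=2, col=3), (row=3, col=0), (row=3, col=2)
  Distance 5: (row=0, col=6), (row=1, col=5), (row=2, col=4), (row=3, col=1), (row=3, col=3), (row=4, col=0), (row=4, col=2)
  Distance 6: (row=0, col=7), (row=1, col=6), (row=2, col=5), (row=3, col=4), (row=4, col=1), (row=4, col=3), (row=5, col=0), (row=5, col=2)
  Distance 7: (row=0, col=8), (row=1, col=7), (row=2, col=6), (row=3, col=5), (row=4, col=4), (row=5, col=1), (row=5, col=3), (row=6, col=0), (row=6, col=2)  <- goal reached here
One shortest path (7 moves): (row=0, col=1) -> (row=0, col=2) -> (row=0, col=3) -> (row=1, col=3) -> (row=2, col=3) -> (row=2, col=4) -> (row=3, col=4) -> (row=4, col=4)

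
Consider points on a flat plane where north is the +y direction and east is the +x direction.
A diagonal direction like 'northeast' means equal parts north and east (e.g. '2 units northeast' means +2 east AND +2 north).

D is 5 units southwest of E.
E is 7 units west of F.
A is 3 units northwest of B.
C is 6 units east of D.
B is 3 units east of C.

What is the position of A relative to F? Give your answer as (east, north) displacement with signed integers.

Answer: A is at (east=-6, north=-2) relative to F.

Derivation:
Place F at the origin (east=0, north=0).
  E is 7 units west of F: delta (east=-7, north=+0); E at (east=-7, north=0).
  D is 5 units southwest of E: delta (east=-5, north=-5); D at (east=-12, north=-5).
  C is 6 units east of D: delta (east=+6, north=+0); C at (east=-6, north=-5).
  B is 3 units east of C: delta (east=+3, north=+0); B at (east=-3, north=-5).
  A is 3 units northwest of B: delta (east=-3, north=+3); A at (east=-6, north=-2).
Therefore A relative to F: (east=-6, north=-2).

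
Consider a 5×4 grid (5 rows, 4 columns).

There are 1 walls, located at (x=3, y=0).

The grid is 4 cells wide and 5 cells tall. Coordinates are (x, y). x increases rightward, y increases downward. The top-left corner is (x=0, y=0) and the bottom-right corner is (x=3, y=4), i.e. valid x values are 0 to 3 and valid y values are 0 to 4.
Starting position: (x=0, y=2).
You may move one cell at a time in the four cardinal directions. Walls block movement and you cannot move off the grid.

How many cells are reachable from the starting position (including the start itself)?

Answer: Reachable cells: 19

Derivation:
BFS flood-fill from (x=0, y=2):
  Distance 0: (x=0, y=2)
  Distance 1: (x=0, y=1), (x=1, y=2), (x=0, y=3)
  Distance 2: (x=0, y=0), (x=1, y=1), (x=2, y=2), (x=1, y=3), (x=0, y=4)
  Distance 3: (x=1, y=0), (x=2, y=1), (x=3, y=2), (x=2, y=3), (x=1, y=4)
  Distance 4: (x=2, y=0), (x=3, y=1), (x=3, y=3), (x=2, y=4)
  Distance 5: (x=3, y=4)
Total reachable: 19 (grid has 19 open cells total)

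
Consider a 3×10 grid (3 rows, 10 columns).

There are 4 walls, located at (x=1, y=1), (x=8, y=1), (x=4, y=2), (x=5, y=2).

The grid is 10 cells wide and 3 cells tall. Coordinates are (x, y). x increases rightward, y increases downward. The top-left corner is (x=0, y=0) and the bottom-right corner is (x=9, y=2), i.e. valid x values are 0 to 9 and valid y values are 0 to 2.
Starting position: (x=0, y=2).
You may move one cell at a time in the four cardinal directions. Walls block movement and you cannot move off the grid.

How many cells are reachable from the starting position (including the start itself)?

Answer: Reachable cells: 26

Derivation:
BFS flood-fill from (x=0, y=2):
  Distance 0: (x=0, y=2)
  Distance 1: (x=0, y=1), (x=1, y=2)
  Distance 2: (x=0, y=0), (x=2, y=2)
  Distance 3: (x=1, y=0), (x=2, y=1), (x=3, y=2)
  Distance 4: (x=2, y=0), (x=3, y=1)
  Distance 5: (x=3, y=0), (x=4, y=1)
  Distance 6: (x=4, y=0), (x=5, y=1)
  Distance 7: (x=5, y=0), (x=6, y=1)
  Distance 8: (x=6, y=0), (x=7, y=1), (x=6, y=2)
  Distance 9: (x=7, y=0), (x=7, y=2)
  Distance 10: (x=8, y=0), (x=8, y=2)
  Distance 11: (x=9, y=0), (x=9, y=2)
  Distance 12: (x=9, y=1)
Total reachable: 26 (grid has 26 open cells total)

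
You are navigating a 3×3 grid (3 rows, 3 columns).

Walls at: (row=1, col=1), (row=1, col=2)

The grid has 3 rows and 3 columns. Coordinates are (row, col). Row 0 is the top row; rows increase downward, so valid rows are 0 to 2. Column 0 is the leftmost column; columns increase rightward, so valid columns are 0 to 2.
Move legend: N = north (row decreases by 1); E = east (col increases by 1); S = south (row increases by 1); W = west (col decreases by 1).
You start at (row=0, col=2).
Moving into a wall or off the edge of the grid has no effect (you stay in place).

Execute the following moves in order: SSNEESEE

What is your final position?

Start: (row=0, col=2)
  S (south): blocked, stay at (row=0, col=2)
  S (south): blocked, stay at (row=0, col=2)
  N (north): blocked, stay at (row=0, col=2)
  E (east): blocked, stay at (row=0, col=2)
  E (east): blocked, stay at (row=0, col=2)
  S (south): blocked, stay at (row=0, col=2)
  E (east): blocked, stay at (row=0, col=2)
  E (east): blocked, stay at (row=0, col=2)
Final: (row=0, col=2)

Answer: Final position: (row=0, col=2)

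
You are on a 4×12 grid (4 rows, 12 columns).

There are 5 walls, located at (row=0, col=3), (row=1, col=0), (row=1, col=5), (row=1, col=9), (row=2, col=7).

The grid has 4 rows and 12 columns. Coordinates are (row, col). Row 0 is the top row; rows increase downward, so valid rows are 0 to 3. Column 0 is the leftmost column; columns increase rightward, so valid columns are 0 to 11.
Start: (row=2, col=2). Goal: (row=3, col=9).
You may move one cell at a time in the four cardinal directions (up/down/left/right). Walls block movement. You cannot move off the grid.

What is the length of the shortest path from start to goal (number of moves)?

Answer: Shortest path length: 8

Derivation:
BFS from (row=2, col=2) until reaching (row=3, col=9):
  Distance 0: (row=2, col=2)
  Distance 1: (row=1, col=2), (row=2, col=1), (row=2, col=3), (row=3, col=2)
  Distance 2: (row=0, col=2), (row=1, col=1), (row=1, col=3), (row=2, col=0), (row=2, col=4), (row=3, col=1), (row=3, col=3)
  Distance 3: (row=0, col=1), (row=1, col=4), (row=2, col=5), (row=3, col=0), (row=3, col=4)
  Distance 4: (row=0, col=0), (row=0, col=4), (row=2, col=6), (row=3, col=5)
  Distance 5: (row=0, col=5), (row=1, col=6), (row=3, col=6)
  Distance 6: (row=0, col=6), (row=1, col=7), (row=3, col=7)
  Distance 7: (row=0, col=7), (row=1, col=8), (row=3, col=8)
  Distance 8: (row=0, col=8), (row=2, col=8), (row=3, col=9)  <- goal reached here
One shortest path (8 moves): (row=2, col=2) -> (row=2, col=3) -> (row=2, col=4) -> (row=2, col=5) -> (row=2, col=6) -> (row=3, col=6) -> (row=3, col=7) -> (row=3, col=8) -> (row=3, col=9)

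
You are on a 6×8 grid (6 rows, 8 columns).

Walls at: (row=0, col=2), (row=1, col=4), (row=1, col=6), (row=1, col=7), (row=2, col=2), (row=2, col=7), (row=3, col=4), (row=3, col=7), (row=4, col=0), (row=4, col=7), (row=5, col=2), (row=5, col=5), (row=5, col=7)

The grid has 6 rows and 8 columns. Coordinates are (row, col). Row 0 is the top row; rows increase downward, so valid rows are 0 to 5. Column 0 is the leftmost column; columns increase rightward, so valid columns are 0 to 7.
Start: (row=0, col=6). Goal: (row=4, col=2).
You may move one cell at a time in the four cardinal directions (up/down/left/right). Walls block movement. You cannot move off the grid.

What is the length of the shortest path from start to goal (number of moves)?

Answer: Shortest path length: 8

Derivation:
BFS from (row=0, col=6) until reaching (row=4, col=2):
  Distance 0: (row=0, col=6)
  Distance 1: (row=0, col=5), (row=0, col=7)
  Distance 2: (row=0, col=4), (row=1, col=5)
  Distance 3: (row=0, col=3), (row=2, col=5)
  Distance 4: (row=1, col=3), (row=2, col=4), (row=2, col=6), (row=3, col=5)
  Distance 5: (row=1, col=2), (row=2, col=3), (row=3, col=6), (row=4, col=5)
  Distance 6: (row=1, col=1), (row=3, col=3), (row=4, col=4), (row=4, col=6)
  Distance 7: (row=0, col=1), (row=1, col=0), (row=2, col=1), (row=3, col=2), (row=4, col=3), (row=5, col=4), (row=5, col=6)
  Distance 8: (row=0, col=0), (row=2, col=0), (row=3, col=1), (row=4, col=2), (row=5, col=3)  <- goal reached here
One shortest path (8 moves): (row=0, col=6) -> (row=0, col=5) -> (row=0, col=4) -> (row=0, col=3) -> (row=1, col=3) -> (row=2, col=3) -> (row=3, col=3) -> (row=3, col=2) -> (row=4, col=2)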